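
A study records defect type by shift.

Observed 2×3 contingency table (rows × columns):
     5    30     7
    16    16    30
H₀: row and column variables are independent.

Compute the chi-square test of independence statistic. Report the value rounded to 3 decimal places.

test statistic = 21.260

Row totals [42, 62], col totals [21, 46, 37], n=104
χ² = (5−8.48)²/8.48 + (30−18.58)²/18.58 + (7−14.94)²/14.94 + (16−12.52)²/12.52 + (16−27.42)²/27.42 + (30−22.06)²/22.06 = 21.2602
df = 2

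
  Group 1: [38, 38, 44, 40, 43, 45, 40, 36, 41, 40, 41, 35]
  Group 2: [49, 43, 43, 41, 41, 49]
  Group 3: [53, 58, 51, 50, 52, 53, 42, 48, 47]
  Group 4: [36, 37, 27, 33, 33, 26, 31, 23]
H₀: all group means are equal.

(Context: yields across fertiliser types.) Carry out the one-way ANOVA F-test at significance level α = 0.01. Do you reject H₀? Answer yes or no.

reject H₀: yes

Group means [40.08, 44.33, 50.44, 30.75], grand mean 41.343
SSB = Σnᵢ(x̄ᵢ−x̄)² = 1715.913; SSW = ΣΣ(x−x̄ᵢ)² = 505.972
MSB = 1715.913/3 = 571.9712; MSW = 505.972/31 = 16.3217
F = MSB/MSW = 35.0436
df = (3, 31)
p-value (upper-tail) = 0.00000
At α=0.01: p < α → reject H₀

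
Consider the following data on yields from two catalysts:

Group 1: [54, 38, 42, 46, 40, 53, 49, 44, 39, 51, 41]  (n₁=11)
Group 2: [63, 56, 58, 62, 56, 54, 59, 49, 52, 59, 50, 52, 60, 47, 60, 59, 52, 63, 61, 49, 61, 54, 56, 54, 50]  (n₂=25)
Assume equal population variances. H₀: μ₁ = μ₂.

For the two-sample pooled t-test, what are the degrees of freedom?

df = n₁ + n₂ − 2 = 11 + 25 − 2 = 34

degrees of freedom = 34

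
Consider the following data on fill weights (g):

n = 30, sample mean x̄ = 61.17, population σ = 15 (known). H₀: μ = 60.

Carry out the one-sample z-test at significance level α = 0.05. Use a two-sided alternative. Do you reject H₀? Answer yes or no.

SE = σ/√n = 15/√30 = 2.7386
z = (x̄−μ₀)/SE = (61.17−60)/2.7386 = 0.4272
p-value (two-sided) = 0.66922
At α=0.05: p ≥ α → fail to reject H₀

reject H₀: no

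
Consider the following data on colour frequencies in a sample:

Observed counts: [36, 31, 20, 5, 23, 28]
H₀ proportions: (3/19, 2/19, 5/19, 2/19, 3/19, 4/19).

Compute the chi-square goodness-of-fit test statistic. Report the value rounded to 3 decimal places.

test statistic = 40.002

n = 143; E_i = n·p_i = [22.58, 15.05, 37.63, 15.05, 22.58, 30.11]
χ² = (36−22.58)²/22.58 + (31−15.05)²/15.05 + (20−37.63)²/37.63 + (5−15.05)²/15.05 + (23−22.58)²/22.58 + (28−30.11)²/30.11 = 40.0023
df = 5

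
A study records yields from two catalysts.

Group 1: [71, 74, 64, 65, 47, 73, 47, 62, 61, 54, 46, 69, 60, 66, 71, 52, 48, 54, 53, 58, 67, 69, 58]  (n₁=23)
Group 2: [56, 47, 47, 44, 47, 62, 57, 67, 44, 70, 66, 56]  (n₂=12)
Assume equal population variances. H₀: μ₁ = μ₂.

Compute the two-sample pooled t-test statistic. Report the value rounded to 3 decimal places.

x̄₁=60.391, s₁=8.963, n₁=23
x̄₂=55.250, s₂=9.430, n₂=12
s_p² = [22·8.963² + 11·9.430²]/33 = 83.2039
SE = √(s_p²·(1/23+1/12)) = 3.2483
t = (60.391−55.250)/3.2483 = 1.5828
df = 33

test statistic = 1.583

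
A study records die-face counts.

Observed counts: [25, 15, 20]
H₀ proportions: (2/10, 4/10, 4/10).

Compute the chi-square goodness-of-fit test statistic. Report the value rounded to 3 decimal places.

n = 60; E_i = n·p_i = [12.00, 24.00, 24.00]
χ² = (25−12.00)²/12.00 + (15−24.00)²/24.00 + (20−24.00)²/24.00 = 18.1250
df = 2

test statistic = 18.125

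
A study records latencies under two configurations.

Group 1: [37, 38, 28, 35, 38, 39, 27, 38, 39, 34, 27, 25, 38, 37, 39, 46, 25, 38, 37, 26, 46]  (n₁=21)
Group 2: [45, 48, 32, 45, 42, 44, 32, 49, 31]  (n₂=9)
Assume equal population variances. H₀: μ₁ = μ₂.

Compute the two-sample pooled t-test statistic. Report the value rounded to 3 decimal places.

test statistic = -2.201

x̄₁=35.095, s₁=6.347, n₁=21
x̄₂=40.889, s₂=7.219, n₂=9
s_p² = [20·6.347² + 8·7.219²]/28 = 43.6678
SE = √(s_p²·(1/21+1/9)) = 2.6328
t = (35.095−40.889)/2.6328 = -2.2006
df = 28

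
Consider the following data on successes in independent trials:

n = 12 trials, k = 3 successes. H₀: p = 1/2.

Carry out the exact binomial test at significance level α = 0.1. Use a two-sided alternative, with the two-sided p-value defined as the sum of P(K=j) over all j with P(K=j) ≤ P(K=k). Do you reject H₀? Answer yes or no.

reject H₀: no

Exact binomial: n=12, k=3, p₀=1/2=0.5000
P(X=j) = C(n,j)·p₀^j·(1−p₀)^(n−j); p = Σ P(X=j) over j with P(X=j) ≤ P(X=3)
p-value (two-sided) = 0.14600
At α=0.1: p ≥ α → fail to reject H₀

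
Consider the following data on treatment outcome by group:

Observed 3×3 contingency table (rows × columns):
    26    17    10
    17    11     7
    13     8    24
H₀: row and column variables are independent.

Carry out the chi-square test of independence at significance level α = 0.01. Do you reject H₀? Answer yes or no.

Row totals [53, 35, 45], col totals [56, 36, 41], n=133
χ² = (26−22.32)²/22.32 + (17−14.35)²/14.35 + (10−16.34)²/16.34 + (17−14.74)²/14.74 + (11−9.47)²/9.47 + (7−10.79)²/10.79 + (13−18.95)²/18.95 + (8−12.18)²/12.18 + (24−13.87)²/13.87 = 16.1783
df = 4
p-value (upper-tail) = 0.00279
At α=0.01: p < α → reject H₀

reject H₀: yes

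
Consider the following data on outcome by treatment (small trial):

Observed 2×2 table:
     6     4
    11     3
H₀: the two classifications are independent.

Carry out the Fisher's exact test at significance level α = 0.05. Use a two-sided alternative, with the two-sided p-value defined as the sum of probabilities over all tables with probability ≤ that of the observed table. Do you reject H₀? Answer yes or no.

reject H₀: no

Margins: r₁=10, r₂=14, c₁=17, c₂=7, n=24
p_obs = C(10,6)·C(14,11)/C(24,17); sum pmf over tables with pmf ≤ p_obs
p-value (two-sided) = 0.39264
At α=0.05: p ≥ α → fail to reject H₀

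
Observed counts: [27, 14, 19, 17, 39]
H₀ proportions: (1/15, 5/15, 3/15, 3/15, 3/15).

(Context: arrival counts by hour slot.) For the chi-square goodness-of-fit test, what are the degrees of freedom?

degrees of freedom = 4

df = k − 1 = 5 − 1 = 4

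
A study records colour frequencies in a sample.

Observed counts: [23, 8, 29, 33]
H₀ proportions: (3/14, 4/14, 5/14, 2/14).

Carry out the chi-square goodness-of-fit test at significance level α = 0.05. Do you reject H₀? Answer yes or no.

n = 93; E_i = n·p_i = [19.93, 26.57, 33.21, 13.29]
χ² = (23−19.93)²/19.93 + (8−26.57)²/26.57 + (29−33.21)²/33.21 + (33−13.29)²/13.29 = 43.2416
df = 3
p-value (upper-tail) = 0.00000
At α=0.05: p < α → reject H₀

reject H₀: yes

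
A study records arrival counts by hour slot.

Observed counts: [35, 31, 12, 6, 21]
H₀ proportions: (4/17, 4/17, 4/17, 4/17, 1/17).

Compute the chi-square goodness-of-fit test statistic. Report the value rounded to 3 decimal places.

n = 105; E_i = n·p_i = [24.71, 24.71, 24.71, 24.71, 6.18]
χ² = (35−24.71)²/24.71 + (31−24.71)²/24.71 + (12−24.71)²/24.71 + (6−24.71)²/24.71 + (21−6.18)²/6.18 = 62.1667
df = 4

test statistic = 62.167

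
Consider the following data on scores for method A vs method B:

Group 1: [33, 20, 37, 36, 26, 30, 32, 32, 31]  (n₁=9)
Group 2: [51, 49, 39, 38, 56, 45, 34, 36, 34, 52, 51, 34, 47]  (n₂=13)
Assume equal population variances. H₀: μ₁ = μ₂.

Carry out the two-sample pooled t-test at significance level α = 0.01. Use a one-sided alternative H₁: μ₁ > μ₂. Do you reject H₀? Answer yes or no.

x̄₁=30.778, s₁=5.167, n₁=9
x̄₂=43.538, s₂=7.975, n₂=13
s_p² = [8·5.167² + 12·7.975²]/20 = 48.8393
SE = √(s_p²·(1/9+1/13)) = 3.0304
t = (30.778−43.538)/3.0304 = -4.2109
df = 20
p-value (one-sided, H₁ greater) = 0.99979
At α=0.01: p ≥ α → fail to reject H₀

reject H₀: no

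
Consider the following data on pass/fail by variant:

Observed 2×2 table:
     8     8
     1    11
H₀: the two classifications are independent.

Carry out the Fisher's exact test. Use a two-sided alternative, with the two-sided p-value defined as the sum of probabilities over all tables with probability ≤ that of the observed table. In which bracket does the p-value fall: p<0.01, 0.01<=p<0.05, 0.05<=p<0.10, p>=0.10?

p-value bracket: 0.01<=p<0.05

Margins: r₁=16, r₂=12, c₁=9, c₂=19, n=28
p_obs = C(16,8)·C(12,1)/C(28,9); sum pmf over tables with pmf ≤ p_obs
p-value (two-sided) = 0.03896
→ bracket: 0.01<=p<0.05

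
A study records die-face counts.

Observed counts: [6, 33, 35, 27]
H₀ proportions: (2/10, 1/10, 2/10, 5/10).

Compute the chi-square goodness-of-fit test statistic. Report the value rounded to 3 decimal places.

n = 101; E_i = n·p_i = [20.20, 10.10, 20.20, 50.50]
χ² = (6−20.20)²/20.20 + (33−10.10)²/10.10 + (35−20.20)²/20.20 + (27−50.50)²/50.50 = 83.6832
df = 3

test statistic = 83.683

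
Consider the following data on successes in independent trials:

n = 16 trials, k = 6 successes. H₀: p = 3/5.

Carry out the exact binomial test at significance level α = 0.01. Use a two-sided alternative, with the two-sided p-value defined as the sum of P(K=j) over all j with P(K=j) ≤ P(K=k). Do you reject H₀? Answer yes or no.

reject H₀: no

Exact binomial: n=16, k=6, p₀=3/5=0.6000
P(X=j) = C(n,j)·p₀^j·(1−p₀)^(n−j); p = Σ P(X=j) over j with P(X=j) ≤ P(X=6)
p-value (two-sided) = 0.07666
At α=0.01: p ≥ α → fail to reject H₀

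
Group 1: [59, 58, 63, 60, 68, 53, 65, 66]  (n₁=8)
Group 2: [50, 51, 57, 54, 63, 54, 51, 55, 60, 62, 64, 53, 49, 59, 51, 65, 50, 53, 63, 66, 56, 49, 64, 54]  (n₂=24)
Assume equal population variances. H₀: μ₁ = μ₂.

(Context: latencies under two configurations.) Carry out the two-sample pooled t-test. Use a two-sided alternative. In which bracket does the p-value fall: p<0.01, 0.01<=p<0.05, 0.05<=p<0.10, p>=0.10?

x̄₁=61.500, s₁=4.928, n₁=8
x̄₂=56.375, s₂=5.678, n₂=24
s_p² = [7·4.928² + 23·5.678²]/30 = 30.3875
SE = √(s_p²·(1/8+1/24)) = 2.2505
t = (61.500−56.375)/2.2505 = 2.2773
df = 30
p-value (two-sided) = 0.03006
→ bracket: 0.01<=p<0.05

p-value bracket: 0.01<=p<0.05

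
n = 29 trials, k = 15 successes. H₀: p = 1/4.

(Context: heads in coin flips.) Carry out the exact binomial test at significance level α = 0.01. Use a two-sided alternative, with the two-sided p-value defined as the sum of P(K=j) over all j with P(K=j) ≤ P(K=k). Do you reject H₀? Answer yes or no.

reject H₀: yes

Exact binomial: n=29, k=15, p₀=1/4=0.2500
P(X=j) = C(n,j)·p₀^j·(1−p₀)^(n−j); p = Σ P(X=j) over j with P(X=j) ≤ P(X=15)
p-value (two-sided) = 0.00202
At α=0.01: p < α → reject H₀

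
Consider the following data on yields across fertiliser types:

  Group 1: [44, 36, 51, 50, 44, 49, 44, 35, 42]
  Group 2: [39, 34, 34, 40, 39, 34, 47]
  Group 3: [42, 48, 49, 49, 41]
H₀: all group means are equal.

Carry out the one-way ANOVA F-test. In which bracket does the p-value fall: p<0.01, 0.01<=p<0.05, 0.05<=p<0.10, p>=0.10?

Group means [43.89, 38.14, 45.80], grand mean 42.429
SSB = Σnᵢ(x̄ᵢ−x̄)² = 204.597; SSW = ΣΣ(x−x̄ᵢ)² = 456.546
MSB = 204.597/2 = 102.2984; MSW = 456.546/18 = 25.3637
F = MSB/MSW = 4.0333
df = (2, 18)
p-value (upper-tail) = 0.03570
→ bracket: 0.01<=p<0.05

p-value bracket: 0.01<=p<0.05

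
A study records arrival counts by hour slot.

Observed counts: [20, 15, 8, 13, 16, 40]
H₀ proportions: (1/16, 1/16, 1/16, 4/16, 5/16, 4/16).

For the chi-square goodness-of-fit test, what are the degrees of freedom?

df = k − 1 = 6 − 1 = 5

degrees of freedom = 5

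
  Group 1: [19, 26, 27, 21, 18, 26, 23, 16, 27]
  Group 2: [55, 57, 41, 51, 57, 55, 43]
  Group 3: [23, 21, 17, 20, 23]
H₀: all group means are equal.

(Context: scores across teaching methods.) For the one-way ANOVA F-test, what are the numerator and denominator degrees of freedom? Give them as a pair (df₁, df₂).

degrees of freedom = [2, 18]

k = 3 groups, N = 21 total
df = (k−1, N−k) = (3−1, 21−3) = (2, 18)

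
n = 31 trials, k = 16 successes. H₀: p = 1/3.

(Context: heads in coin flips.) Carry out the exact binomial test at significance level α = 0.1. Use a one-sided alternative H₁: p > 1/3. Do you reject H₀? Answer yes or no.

Exact binomial: n=31, k=16, p₀=1/3=0.3333
P(X≥16) from Σ C(n,i)·p₀^i·(1−p₀)^(n−i)
p-value (one-sided, H₁ greater) = 0.02702
At α=0.1: p < α → reject H₀

reject H₀: yes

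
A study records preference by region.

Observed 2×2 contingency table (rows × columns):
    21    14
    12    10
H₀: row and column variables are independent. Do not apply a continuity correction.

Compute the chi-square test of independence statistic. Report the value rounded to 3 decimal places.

test statistic = 0.165

Row totals [35, 22], col totals [33, 24], n=57
χ² = (21−20.26)²/20.26 + (14−14.74)²/14.74 + (12−12.74)²/12.74 + (10−9.26)²/9.26 = 0.1649
df = 1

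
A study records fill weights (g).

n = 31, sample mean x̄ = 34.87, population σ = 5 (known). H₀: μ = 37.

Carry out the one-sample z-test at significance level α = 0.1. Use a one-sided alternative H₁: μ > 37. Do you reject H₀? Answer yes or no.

SE = σ/√n = 5/√31 = 0.8980
z = (x̄−μ₀)/SE = (34.87−37)/0.8980 = -2.3719
p-value (one-sided, H₁ greater) = 0.99115
At α=0.1: p ≥ α → fail to reject H₀

reject H₀: no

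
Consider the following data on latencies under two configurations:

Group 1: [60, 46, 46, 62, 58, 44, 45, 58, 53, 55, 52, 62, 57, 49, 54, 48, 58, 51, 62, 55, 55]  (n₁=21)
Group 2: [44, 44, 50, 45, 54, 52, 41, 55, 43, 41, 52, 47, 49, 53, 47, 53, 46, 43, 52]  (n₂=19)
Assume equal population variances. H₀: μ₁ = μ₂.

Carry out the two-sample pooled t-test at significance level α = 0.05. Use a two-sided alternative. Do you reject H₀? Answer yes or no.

reject H₀: yes

x̄₁=53.810, s₁=5.793, n₁=21
x̄₂=47.947, s₂=4.612, n₂=19
s_p² = [20·5.793² + 18·4.612²]/38 = 27.7417
SE = √(s_p²·(1/21+1/19)) = 1.6677
t = (53.810−47.947)/1.6677 = 3.5152
df = 38
p-value (two-sided) = 0.00115
At α=0.05: p < α → reject H₀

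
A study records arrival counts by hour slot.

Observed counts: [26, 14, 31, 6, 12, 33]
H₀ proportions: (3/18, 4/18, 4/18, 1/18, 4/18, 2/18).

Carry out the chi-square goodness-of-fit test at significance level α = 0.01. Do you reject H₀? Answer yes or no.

reject H₀: yes

n = 122; E_i = n·p_i = [20.33, 27.11, 27.11, 6.78, 27.11, 13.56]
χ² = (26−20.33)²/20.33 + (14−27.11)²/27.11 + (31−27.11)²/27.11 + (6−6.78)²/6.78 + (12−27.11)²/27.11 + (33−13.56)²/13.56 = 44.8811
df = 5
p-value (upper-tail) = 0.00000
At α=0.01: p < α → reject H₀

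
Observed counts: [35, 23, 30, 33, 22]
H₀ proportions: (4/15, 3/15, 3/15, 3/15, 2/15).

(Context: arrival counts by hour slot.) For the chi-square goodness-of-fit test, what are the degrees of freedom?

degrees of freedom = 4

df = k − 1 = 5 − 1 = 4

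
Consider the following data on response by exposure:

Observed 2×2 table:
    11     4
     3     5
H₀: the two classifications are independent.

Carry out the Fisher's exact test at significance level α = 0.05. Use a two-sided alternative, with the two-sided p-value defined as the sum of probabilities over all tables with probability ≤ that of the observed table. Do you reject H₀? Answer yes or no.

reject H₀: no

Margins: r₁=15, r₂=8, c₁=14, c₂=9, n=23
p_obs = C(15,11)·C(8,3)/C(23,14); sum pmf over tables with pmf ≤ p_obs
p-value (two-sided) = 0.17930
At α=0.05: p ≥ α → fail to reject H₀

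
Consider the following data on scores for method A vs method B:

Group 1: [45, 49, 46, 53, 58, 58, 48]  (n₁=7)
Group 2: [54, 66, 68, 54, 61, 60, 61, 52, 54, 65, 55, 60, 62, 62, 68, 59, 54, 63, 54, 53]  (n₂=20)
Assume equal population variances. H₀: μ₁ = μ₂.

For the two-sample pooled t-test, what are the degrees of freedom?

degrees of freedom = 25

df = n₁ + n₂ − 2 = 7 + 20 − 2 = 25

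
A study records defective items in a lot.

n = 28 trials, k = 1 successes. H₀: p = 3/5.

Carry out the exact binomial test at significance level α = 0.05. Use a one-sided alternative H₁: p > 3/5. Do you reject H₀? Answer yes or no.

reject H₀: no

Exact binomial: n=28, k=1, p₀=3/5=0.6000
P(X≥1) from Σ C(n,i)·p₀^i·(1−p₀)^(n−i)
p-value (one-sided, H₁ greater) = 1.00000
At α=0.05: p ≥ α → fail to reject H₀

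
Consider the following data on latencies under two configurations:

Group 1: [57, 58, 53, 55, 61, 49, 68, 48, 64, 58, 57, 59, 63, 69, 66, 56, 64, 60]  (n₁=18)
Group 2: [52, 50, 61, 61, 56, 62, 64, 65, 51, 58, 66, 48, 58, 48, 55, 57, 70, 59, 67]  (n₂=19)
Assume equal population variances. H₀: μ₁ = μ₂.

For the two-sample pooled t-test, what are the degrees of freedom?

degrees of freedom = 35

df = n₁ + n₂ − 2 = 18 + 19 − 2 = 35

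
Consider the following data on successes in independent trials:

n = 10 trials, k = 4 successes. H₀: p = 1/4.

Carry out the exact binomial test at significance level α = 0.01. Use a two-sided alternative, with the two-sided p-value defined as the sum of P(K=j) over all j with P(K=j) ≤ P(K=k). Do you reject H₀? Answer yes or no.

reject H₀: no

Exact binomial: n=10, k=4, p₀=1/4=0.2500
P(X=j) = C(n,j)·p₀^j·(1−p₀)^(n−j); p = Σ P(X=j) over j with P(X=j) ≤ P(X=4)
p-value (two-sided) = 0.28044
At α=0.01: p ≥ α → fail to reject H₀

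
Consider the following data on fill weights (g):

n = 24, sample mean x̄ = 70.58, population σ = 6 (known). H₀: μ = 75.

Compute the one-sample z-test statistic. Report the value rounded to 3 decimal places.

SE = σ/√n = 6/√24 = 1.2247
z = (x̄−μ₀)/SE = (70.58−75)/1.2247 = -3.6089

test statistic = -3.609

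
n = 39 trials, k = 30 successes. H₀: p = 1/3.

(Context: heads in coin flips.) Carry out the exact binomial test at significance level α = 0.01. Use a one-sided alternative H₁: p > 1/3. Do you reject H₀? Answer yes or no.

Exact binomial: n=39, k=30, p₀=1/3=0.3333
P(X≥30) from Σ C(n,i)·p₀^i·(1−p₀)^(n−i)
p-value (one-sided, H₁ greater) = 0.00000
At α=0.01: p < α → reject H₀

reject H₀: yes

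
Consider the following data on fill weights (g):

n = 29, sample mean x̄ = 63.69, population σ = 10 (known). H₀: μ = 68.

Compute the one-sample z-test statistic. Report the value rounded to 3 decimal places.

SE = σ/√n = 10/√29 = 1.8570
z = (x̄−μ₀)/SE = (63.69−68)/1.8570 = -2.3210

test statistic = -2.321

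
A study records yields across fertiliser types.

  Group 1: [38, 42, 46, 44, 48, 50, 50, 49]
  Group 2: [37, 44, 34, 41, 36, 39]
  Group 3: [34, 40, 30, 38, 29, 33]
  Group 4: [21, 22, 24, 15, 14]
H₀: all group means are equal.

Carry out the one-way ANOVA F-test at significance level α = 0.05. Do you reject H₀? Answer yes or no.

reject H₀: yes

Group means [45.88, 38.50, 34.00, 19.20], grand mean 35.920
SSB = Σnᵢ(x̄ᵢ−x̄)² = 2252.665; SSW = ΣΣ(x−x̄ᵢ)² = 367.175
MSB = 2252.665/3 = 750.8883; MSW = 367.175/21 = 17.4845
F = MSB/MSW = 42.9459
df = (3, 21)
p-value (upper-tail) = 0.00000
At α=0.05: p < α → reject H₀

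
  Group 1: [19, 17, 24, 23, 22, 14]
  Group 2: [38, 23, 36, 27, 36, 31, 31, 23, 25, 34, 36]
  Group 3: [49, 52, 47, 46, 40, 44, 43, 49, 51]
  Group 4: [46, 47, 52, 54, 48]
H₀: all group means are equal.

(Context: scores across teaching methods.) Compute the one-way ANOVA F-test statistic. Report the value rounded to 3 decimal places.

test statistic = 61.116

Group means [19.83, 30.91, 46.78, 49.40], grand mean 36.355
SSB = Σnᵢ(x̄ᵢ−x̄)² = 3792.599; SSW = ΣΣ(x−x̄ᵢ)² = 558.498
MSB = 3792.599/3 = 1264.1996; MSW = 558.498/27 = 20.6851
F = MSB/MSW = 61.1164
df = (3, 27)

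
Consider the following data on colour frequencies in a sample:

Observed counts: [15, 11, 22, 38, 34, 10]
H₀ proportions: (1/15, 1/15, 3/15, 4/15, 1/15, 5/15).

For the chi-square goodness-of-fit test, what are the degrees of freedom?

df = k − 1 = 6 − 1 = 5

degrees of freedom = 5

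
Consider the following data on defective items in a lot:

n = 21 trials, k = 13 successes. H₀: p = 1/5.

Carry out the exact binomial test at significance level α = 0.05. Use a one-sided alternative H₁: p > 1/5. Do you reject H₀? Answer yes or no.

reject H₀: yes

Exact binomial: n=21, k=13, p₀=1/5=0.2000
P(X≥13) from Σ C(n,i)·p₀^i·(1−p₀)^(n−i)
p-value (one-sided, H₁ greater) = 0.00003
At α=0.05: p < α → reject H₀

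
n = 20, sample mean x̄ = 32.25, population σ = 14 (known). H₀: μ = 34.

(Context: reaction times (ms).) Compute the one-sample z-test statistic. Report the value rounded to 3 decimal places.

SE = σ/√n = 14/√20 = 3.1305
z = (x̄−μ₀)/SE = (32.25−34)/3.1305 = -0.5590

test statistic = -0.559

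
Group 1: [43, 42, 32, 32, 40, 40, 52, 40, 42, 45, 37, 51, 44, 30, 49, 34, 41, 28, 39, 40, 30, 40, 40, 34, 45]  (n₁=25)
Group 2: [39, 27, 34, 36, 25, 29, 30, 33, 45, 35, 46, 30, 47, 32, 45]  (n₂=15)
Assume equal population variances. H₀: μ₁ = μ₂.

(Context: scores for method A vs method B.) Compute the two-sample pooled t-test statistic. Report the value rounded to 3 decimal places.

x̄₁=39.600, s₁=6.390, n₁=25
x̄₂=35.533, s₂=7.279, n₂=15
s_p² = [24·6.390² + 14·7.279²]/38 = 45.3088
SE = √(s_p²·(1/25+1/15)) = 2.1984
t = (39.600−35.533)/2.1984 = 1.8498
df = 38

test statistic = 1.850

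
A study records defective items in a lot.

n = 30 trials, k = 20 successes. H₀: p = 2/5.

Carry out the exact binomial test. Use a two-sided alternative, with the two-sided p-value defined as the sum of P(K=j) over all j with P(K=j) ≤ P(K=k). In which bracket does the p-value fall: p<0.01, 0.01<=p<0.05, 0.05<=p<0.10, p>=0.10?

p-value bracket: p<0.01

Exact binomial: n=30, k=20, p₀=2/5=0.4000
P(X=j) = C(n,j)·p₀^j·(1−p₀)^(n−j); p = Σ P(X=j) over j with P(X=j) ≤ P(X=20)
p-value (two-sided) = 0.00436
→ bracket: p<0.01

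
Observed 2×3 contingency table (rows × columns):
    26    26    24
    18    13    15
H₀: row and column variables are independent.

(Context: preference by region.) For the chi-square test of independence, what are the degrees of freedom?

degrees of freedom = 2

df = (r−1)(c−1) = (2−1)·(3−1) = 2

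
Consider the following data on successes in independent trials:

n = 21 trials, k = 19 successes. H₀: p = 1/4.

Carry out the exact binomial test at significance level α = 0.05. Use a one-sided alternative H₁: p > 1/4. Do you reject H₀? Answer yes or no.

Exact binomial: n=21, k=19, p₀=1/4=0.2500
P(X≥19) from Σ C(n,i)·p₀^i·(1−p₀)^(n−i)
p-value (one-sided, H₁ greater) = 0.00000
At α=0.05: p < α → reject H₀

reject H₀: yes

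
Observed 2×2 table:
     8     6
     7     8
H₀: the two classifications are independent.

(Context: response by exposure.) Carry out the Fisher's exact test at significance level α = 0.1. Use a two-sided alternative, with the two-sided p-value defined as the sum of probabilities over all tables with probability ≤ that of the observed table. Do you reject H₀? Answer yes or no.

reject H₀: no

Margins: r₁=14, r₂=15, c₁=15, c₂=14, n=29
p_obs = C(14,8)·C(15,7)/C(29,15); sum pmf over tables with pmf ≤ p_obs
p-value (two-sided) = 0.71525
At α=0.1: p ≥ α → fail to reject H₀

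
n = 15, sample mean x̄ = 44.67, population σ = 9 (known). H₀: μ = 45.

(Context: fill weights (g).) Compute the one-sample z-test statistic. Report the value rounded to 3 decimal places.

SE = σ/√n = 9/√15 = 2.3238
z = (x̄−μ₀)/SE = (44.67−45)/2.3238 = -0.1420

test statistic = -0.142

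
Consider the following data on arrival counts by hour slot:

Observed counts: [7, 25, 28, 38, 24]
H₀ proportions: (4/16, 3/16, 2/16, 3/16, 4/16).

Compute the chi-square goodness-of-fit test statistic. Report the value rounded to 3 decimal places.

test statistic = 40.350

n = 122; E_i = n·p_i = [30.50, 22.88, 15.25, 22.88, 30.50]
χ² = (7−30.50)²/30.50 + (25−22.88)²/22.88 + (28−15.25)²/15.25 + (38−22.88)²/22.88 + (24−30.50)²/30.50 = 40.3497
df = 4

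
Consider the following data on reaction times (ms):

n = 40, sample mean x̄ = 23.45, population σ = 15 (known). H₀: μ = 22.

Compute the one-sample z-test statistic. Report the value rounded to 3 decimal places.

test statistic = 0.611

SE = σ/√n = 15/√40 = 2.3717
z = (x̄−μ₀)/SE = (23.45−22)/2.3717 = 0.6114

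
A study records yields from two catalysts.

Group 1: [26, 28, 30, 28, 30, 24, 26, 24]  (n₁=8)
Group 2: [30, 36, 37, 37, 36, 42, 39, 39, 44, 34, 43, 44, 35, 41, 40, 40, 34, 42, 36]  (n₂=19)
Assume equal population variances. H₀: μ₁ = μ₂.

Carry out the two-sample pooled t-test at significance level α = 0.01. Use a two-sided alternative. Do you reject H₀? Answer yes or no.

x̄₁=27.000, s₁=2.390, n₁=8
x̄₂=38.368, s₂=3.833, n₂=19
s_p² = [7·2.390² + 18·3.833²]/25 = 12.1768
SE = √(s_p²·(1/8+1/19)) = 1.4707
t = (27.000−38.368)/1.4707 = -7.7299
df = 25
p-value (two-sided) = 0.00000
At α=0.01: p < α → reject H₀

reject H₀: yes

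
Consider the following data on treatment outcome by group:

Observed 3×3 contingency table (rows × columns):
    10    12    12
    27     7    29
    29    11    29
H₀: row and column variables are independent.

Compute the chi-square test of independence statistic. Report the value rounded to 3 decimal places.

test statistic = 9.204

Row totals [34, 63, 69], col totals [66, 30, 70], n=166
χ² = (10−13.52)²/13.52 + (12−6.14)²/6.14 + (12−14.34)²/14.34 + (27−25.05)²/25.05 + (7−11.39)²/11.39 + (29−26.57)²/26.57 + (29−27.43)²/27.43 + (11−12.47)²/12.47 + (29−29.10)²/29.10 = 9.2038
df = 4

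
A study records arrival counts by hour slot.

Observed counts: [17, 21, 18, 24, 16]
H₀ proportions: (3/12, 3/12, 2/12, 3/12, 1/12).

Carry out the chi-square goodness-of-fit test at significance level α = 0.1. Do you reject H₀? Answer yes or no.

n = 96; E_i = n·p_i = [24.00, 24.00, 16.00, 24.00, 8.00]
χ² = (17−24.00)²/24.00 + (21−24.00)²/24.00 + (18−16.00)²/16.00 + (24−24.00)²/24.00 + (16−8.00)²/8.00 = 10.6667
df = 4
p-value (upper-tail) = 0.03058
At α=0.1: p < α → reject H₀

reject H₀: yes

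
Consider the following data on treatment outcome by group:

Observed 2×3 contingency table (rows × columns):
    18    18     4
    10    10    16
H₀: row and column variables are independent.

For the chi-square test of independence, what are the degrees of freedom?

df = (r−1)(c−1) = (2−1)·(3−1) = 2

degrees of freedom = 2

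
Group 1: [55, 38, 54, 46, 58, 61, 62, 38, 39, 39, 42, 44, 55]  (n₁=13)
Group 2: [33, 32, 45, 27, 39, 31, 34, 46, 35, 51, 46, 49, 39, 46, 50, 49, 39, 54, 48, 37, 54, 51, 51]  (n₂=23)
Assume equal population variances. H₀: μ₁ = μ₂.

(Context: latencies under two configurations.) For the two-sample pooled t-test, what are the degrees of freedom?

degrees of freedom = 34

df = n₁ + n₂ − 2 = 13 + 23 − 2 = 34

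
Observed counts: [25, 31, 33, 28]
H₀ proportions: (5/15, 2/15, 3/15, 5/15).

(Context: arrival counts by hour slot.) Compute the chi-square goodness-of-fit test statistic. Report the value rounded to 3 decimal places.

test statistic = 27.269

n = 117; E_i = n·p_i = [39.00, 15.60, 23.40, 39.00]
χ² = (25−39.00)²/39.00 + (31−15.60)²/15.60 + (33−23.40)²/23.40 + (28−39.00)²/39.00 = 27.2692
df = 3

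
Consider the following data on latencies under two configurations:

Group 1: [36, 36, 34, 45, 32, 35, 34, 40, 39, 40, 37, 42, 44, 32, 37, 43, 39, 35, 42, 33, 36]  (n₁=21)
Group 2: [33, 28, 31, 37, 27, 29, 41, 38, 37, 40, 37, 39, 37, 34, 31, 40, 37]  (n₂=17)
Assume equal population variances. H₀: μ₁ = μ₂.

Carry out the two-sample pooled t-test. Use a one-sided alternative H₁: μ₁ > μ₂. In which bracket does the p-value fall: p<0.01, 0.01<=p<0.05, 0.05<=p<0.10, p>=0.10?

x̄₁=37.667, s₁=3.941, n₁=21
x̄₂=35.059, s₂=4.451, n₂=17
s_p² = [20·3.941² + 16·4.451²]/36 = 17.4336
SE = √(s_p²·(1/21+1/17)) = 1.3622
t = (37.667−35.059)/1.3622 = 1.9144
df = 36
p-value (one-sided, H₁ greater) = 0.03177
→ bracket: 0.01<=p<0.05

p-value bracket: 0.01<=p<0.05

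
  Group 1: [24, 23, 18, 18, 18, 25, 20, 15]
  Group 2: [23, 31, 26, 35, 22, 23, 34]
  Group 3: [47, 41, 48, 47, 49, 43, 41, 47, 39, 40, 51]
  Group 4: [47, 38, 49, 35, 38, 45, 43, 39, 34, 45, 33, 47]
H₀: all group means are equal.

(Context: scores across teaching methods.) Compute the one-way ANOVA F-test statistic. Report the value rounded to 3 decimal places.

Group means [20.12, 27.71, 44.82, 41.08], grand mean 35.289
SSB = Σnᵢ(x̄ᵢ−x̄)² = 3642.959; SSW = ΣΣ(x−x̄ᵢ)² = 782.857
MSB = 3642.959/3 = 1214.3197; MSW = 782.857/34 = 23.0252
F = MSB/MSW = 52.7387
df = (3, 34)

test statistic = 52.739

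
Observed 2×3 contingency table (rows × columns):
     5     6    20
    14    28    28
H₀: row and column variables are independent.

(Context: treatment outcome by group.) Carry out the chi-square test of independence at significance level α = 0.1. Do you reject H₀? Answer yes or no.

Row totals [31, 70], col totals [19, 34, 48], n=101
χ² = (5−5.83)²/5.83 + (6−10.44)²/10.44 + (20−14.73)²/14.73 + (14−13.17)²/13.17 + (28−23.56)²/23.56 + (28−33.27)²/33.27 = 5.6086
df = 2
p-value (upper-tail) = 0.06055
At α=0.1: p < α → reject H₀

reject H₀: yes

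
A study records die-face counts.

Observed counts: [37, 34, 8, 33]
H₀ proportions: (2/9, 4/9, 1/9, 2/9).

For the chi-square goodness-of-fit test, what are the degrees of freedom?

degrees of freedom = 3

df = k − 1 = 4 − 1 = 3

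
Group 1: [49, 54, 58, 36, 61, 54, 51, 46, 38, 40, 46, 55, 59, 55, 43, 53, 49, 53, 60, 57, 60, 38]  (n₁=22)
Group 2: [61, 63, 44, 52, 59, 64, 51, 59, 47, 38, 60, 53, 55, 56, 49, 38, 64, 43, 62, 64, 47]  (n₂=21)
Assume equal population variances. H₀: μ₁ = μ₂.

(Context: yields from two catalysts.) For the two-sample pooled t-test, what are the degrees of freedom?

degrees of freedom = 41

df = n₁ + n₂ − 2 = 22 + 21 − 2 = 41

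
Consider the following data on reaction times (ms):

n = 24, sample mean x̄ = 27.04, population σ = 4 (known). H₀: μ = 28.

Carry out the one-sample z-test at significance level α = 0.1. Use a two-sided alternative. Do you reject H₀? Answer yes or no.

reject H₀: no

SE = σ/√n = 4/√24 = 0.8165
z = (x̄−μ₀)/SE = (27.04−28)/0.8165 = -1.1758
p-value (two-sided) = 0.23969
At α=0.1: p ≥ α → fail to reject H₀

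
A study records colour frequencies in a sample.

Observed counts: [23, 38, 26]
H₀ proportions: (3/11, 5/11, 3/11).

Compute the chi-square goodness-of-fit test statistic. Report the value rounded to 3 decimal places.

test statistic = 0.300

n = 87; E_i = n·p_i = [23.73, 39.55, 23.73]
χ² = (23−23.73)²/23.73 + (38−39.55)²/39.55 + (26−23.73)²/23.73 = 0.3004
df = 2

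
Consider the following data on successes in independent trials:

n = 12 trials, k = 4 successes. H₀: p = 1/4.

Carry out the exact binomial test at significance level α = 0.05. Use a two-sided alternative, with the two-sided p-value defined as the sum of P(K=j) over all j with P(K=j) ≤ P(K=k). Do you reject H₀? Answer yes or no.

reject H₀: no

Exact binomial: n=12, k=4, p₀=1/4=0.2500
P(X=j) = C(n,j)·p₀^j·(1−p₀)^(n−j); p = Σ P(X=j) over j with P(X=j) ≤ P(X=4)
p-value (two-sided) = 0.50960
At α=0.05: p ≥ α → fail to reject H₀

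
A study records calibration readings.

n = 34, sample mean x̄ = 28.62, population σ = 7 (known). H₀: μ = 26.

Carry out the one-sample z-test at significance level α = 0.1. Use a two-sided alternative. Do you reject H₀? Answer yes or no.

SE = σ/√n = 7/√34 = 1.2005
z = (x̄−μ₀)/SE = (28.62−26)/1.2005 = 2.1824
p-value (two-sided) = 0.02908
At α=0.1: p < α → reject H₀

reject H₀: yes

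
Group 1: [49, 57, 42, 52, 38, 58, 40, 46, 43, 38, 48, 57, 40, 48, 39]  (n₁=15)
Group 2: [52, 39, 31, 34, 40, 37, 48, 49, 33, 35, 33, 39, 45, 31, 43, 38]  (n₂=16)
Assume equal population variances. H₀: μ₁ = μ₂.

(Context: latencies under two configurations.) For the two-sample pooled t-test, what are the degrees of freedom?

df = n₁ + n₂ − 2 = 15 + 16 − 2 = 29

degrees of freedom = 29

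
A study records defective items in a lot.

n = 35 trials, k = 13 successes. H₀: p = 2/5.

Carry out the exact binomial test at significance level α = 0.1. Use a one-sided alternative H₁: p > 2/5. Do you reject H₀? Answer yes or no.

Exact binomial: n=35, k=13, p₀=2/5=0.4000
P(X≥13) from Σ C(n,i)·p₀^i·(1−p₀)^(n−i)
p-value (one-sided, H₁ greater) = 0.69427
At α=0.1: p ≥ α → fail to reject H₀

reject H₀: no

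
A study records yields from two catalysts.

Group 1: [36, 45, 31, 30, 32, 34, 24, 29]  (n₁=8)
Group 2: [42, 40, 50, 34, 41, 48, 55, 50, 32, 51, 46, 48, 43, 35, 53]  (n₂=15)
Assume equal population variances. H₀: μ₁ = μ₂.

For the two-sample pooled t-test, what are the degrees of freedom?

degrees of freedom = 21

df = n₁ + n₂ − 2 = 8 + 15 − 2 = 21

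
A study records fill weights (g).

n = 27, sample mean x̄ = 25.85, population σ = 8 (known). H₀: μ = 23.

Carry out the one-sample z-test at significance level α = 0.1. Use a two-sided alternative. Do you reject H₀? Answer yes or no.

reject H₀: yes

SE = σ/√n = 8/√27 = 1.5396
z = (x̄−μ₀)/SE = (25.85−23)/1.5396 = 1.8511
p-value (two-sided) = 0.06415
At α=0.1: p < α → reject H₀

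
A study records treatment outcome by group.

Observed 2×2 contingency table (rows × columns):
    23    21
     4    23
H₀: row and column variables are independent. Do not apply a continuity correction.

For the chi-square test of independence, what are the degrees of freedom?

degrees of freedom = 1

df = (r−1)(c−1) = (2−1)·(2−1) = 1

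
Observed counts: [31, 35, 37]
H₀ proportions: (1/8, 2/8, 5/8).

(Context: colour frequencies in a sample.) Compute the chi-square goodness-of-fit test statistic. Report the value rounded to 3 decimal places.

n = 103; E_i = n·p_i = [12.88, 25.75, 64.38]
χ² = (31−12.88)²/12.88 + (35−25.75)²/25.75 + (37−64.38)²/64.38 = 40.4796
df = 2

test statistic = 40.480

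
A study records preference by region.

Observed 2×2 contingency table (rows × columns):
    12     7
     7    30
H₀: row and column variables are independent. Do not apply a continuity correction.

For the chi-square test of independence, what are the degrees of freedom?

degrees of freedom = 1

df = (r−1)(c−1) = (2−1)·(2−1) = 1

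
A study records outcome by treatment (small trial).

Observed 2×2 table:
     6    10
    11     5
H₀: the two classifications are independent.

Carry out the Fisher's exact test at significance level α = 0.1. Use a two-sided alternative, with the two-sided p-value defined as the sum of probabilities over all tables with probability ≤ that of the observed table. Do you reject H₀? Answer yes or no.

Margins: r₁=16, r₂=16, c₁=17, c₂=15, n=32
p_obs = C(16,6)·C(16,11)/C(32,17); sum pmf over tables with pmf ≤ p_obs
p-value (two-sided) = 0.15561
At α=0.1: p ≥ α → fail to reject H₀

reject H₀: no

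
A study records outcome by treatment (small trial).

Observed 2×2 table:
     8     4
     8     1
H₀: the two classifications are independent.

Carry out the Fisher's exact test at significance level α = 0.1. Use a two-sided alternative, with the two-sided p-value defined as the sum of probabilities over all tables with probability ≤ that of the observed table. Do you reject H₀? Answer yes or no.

Margins: r₁=12, r₂=9, c₁=16, c₂=5, n=21
p_obs = C(12,8)·C(9,8)/C(21,16); sum pmf over tables with pmf ≤ p_obs
p-value (two-sided) = 0.33835
At α=0.1: p ≥ α → fail to reject H₀

reject H₀: no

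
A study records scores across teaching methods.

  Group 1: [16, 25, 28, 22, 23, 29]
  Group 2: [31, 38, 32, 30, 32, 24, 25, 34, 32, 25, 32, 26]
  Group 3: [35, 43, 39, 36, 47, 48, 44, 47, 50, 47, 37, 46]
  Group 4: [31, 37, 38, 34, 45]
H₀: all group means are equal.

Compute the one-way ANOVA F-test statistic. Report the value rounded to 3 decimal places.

Group means [23.83, 30.08, 43.25, 37.00], grand mean 34.514
SSB = Σnᵢ(x̄ᵢ−x̄)² = 1866.743; SSW = ΣΣ(x−x̄ᵢ)² = 716.000
MSB = 1866.743/3 = 622.2476; MSW = 716.000/31 = 23.0968
F = MSB/MSW = 26.9409
df = (3, 31)

test statistic = 26.941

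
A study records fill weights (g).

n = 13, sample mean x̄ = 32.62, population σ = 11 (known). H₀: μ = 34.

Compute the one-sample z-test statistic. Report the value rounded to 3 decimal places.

SE = σ/√n = 11/√13 = 3.0509
z = (x̄−μ₀)/SE = (32.62−34)/3.0509 = -0.4523

test statistic = -0.452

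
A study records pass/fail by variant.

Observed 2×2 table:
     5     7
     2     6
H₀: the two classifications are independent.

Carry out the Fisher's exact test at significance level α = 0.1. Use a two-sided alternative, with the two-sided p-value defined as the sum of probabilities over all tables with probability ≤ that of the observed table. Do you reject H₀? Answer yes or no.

Margins: r₁=12, r₂=8, c₁=7, c₂=13, n=20
p_obs = C(12,5)·C(8,2)/C(20,7); sum pmf over tables with pmf ≤ p_obs
p-value (two-sided) = 0.64241
At α=0.1: p ≥ α → fail to reject H₀

reject H₀: no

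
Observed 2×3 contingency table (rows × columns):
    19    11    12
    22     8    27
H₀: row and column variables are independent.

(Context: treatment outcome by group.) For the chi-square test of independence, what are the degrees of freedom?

df = (r−1)(c−1) = (2−1)·(3−1) = 2

degrees of freedom = 2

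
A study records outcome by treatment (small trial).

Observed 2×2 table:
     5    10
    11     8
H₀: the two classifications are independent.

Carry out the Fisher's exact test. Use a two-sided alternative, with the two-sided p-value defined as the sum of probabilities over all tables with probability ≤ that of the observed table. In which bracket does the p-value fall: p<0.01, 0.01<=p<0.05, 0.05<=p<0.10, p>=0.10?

Margins: r₁=15, r₂=19, c₁=16, c₂=18, n=34
p_obs = C(15,5)·C(19,11)/C(34,16); sum pmf over tables with pmf ≤ p_obs
p-value (two-sided) = 0.18539
→ bracket: p>=0.10

p-value bracket: p>=0.10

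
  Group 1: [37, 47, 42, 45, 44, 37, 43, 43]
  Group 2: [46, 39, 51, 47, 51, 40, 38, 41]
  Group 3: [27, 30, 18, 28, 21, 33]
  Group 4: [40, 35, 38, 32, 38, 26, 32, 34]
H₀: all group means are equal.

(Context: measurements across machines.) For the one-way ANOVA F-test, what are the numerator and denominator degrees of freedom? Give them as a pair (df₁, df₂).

k = 4 groups, N = 30 total
df = (k−1, N−k) = (4−1, 30−4) = (3, 26)

degrees of freedom = [3, 26]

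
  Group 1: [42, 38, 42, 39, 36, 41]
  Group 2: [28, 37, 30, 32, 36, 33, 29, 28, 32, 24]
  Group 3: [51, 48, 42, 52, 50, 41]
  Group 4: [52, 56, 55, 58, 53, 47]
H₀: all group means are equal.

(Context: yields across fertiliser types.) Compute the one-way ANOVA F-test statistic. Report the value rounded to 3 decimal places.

test statistic = 50.038

Group means [39.67, 30.90, 47.33, 53.50], grand mean 41.143
SSB = Σnᵢ(x̄ᵢ−x̄)² = 2208.362; SSW = ΣΣ(x−x̄ᵢ)² = 353.067
MSB = 2208.362/3 = 736.1206; MSW = 353.067/24 = 14.7111
F = MSB/MSW = 50.0384
df = (3, 24)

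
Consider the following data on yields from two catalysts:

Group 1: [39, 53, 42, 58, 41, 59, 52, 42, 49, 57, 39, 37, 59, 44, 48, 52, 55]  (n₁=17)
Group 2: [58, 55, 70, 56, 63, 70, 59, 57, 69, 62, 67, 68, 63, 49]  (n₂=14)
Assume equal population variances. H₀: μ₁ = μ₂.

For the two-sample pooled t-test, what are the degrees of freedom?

df = n₁ + n₂ − 2 = 17 + 14 − 2 = 29

degrees of freedom = 29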